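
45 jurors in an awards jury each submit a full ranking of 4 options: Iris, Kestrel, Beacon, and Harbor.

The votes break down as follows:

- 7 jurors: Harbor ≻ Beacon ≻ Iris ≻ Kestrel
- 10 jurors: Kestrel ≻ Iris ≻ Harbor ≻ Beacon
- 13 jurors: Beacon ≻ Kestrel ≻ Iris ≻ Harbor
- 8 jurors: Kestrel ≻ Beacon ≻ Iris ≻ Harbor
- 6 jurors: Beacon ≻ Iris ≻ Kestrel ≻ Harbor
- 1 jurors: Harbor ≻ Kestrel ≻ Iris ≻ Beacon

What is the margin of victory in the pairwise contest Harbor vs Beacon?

Ballots ranking Harbor above Beacon: 7+10+1 = 18.
Ballots ranking Beacon above Harbor: 13+8+6 = 27.
Beacon wins 27–18, a margin of 9.

9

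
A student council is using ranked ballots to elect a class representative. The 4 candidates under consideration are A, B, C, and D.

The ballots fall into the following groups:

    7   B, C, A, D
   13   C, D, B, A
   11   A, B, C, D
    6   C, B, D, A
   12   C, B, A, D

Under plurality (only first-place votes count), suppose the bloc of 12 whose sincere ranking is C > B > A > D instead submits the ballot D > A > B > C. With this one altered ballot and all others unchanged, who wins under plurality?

C

First-place totals with the altered ballot: A 11, B 7, C 19, D 12.
The winner is unchanged: still C.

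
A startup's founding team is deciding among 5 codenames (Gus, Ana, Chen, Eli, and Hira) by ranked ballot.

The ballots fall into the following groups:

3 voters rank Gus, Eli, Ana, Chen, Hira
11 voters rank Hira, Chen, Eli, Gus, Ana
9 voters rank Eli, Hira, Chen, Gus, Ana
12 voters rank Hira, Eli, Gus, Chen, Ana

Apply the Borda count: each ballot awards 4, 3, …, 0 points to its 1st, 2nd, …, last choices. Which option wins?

Borda scores:
  Gus: 3·4 + 11·1 + 9·1 + 12·2 = 56
  Ana: 3·2 + 11·0 + 9·0 + 12·0 = 6
  Chen: 3·1 + 11·3 + 9·2 + 12·1 = 66
  Eli: 3·3 + 11·2 + 9·4 + 12·3 = 103
  Hira: 3·0 + 11·4 + 9·3 + 12·4 = 119
Hira has the highest total.

Hira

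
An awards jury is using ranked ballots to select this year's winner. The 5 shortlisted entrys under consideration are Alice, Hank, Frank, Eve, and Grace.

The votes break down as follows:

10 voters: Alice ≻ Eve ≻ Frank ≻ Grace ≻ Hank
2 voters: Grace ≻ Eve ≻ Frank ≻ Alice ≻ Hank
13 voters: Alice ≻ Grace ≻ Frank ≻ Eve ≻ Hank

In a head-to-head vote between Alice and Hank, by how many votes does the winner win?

Ballots ranking Alice above Hank: 10+2+13 = 25.
Ballots ranking Hank above Alice: 0.
Alice wins 25–0, a margin of 25.

25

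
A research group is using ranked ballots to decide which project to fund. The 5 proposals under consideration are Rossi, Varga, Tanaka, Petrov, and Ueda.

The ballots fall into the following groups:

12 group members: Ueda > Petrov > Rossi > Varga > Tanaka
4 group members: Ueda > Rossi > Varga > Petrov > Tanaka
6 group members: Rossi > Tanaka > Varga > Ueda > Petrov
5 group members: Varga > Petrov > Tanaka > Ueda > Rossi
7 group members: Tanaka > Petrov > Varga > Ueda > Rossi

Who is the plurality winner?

First-place vote totals:
  Rossi: 6
  Varga: 5
  Tanaka: 7
  Petrov: 0
  Ueda: 16
Ueda has the most first-place votes.

Ueda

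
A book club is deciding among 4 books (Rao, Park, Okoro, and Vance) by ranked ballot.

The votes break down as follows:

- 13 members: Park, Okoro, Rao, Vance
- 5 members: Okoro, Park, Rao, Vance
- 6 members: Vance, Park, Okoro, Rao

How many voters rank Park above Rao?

24

Ballots ranking Park above Rao: 13+5+6 = 24.
Ballots ranking Rao above Park: 0.
So 24 of 24 voters prefer Park to Rao.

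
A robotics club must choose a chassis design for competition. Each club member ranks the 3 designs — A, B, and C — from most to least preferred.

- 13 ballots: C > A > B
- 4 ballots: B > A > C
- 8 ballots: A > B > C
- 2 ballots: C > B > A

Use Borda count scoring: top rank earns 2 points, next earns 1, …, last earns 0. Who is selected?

Borda scores:
  A: 13·1 + 4·1 + 8·2 + 2·0 = 33
  B: 13·0 + 4·2 + 8·1 + 2·1 = 18
  C: 13·2 + 4·0 + 8·0 + 2·2 = 30
A has the highest total.

A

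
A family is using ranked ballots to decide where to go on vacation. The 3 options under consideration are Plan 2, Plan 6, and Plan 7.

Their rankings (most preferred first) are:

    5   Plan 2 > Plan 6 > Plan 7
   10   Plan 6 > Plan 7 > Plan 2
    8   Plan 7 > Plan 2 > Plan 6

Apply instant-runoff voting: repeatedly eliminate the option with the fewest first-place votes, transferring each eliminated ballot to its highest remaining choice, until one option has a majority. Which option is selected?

Plan 6

Round 1: Plan 6 10, Plan 7 8, Plan 2 5. Plan 2 has the fewest and is eliminated.
Round 2: Plan 6 15, Plan 7 8. Plan 6 has a majority.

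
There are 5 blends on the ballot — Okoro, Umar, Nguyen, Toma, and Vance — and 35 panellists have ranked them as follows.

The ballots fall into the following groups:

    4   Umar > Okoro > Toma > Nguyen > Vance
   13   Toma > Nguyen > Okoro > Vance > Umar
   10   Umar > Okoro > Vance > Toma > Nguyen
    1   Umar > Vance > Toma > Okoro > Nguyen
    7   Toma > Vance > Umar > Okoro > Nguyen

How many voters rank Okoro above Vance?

Ballots ranking Okoro above Vance: 4+13+10 = 27.
Ballots ranking Vance above Okoro: 1+7 = 8.
So 27 of 35 voters prefer Okoro to Vance.

27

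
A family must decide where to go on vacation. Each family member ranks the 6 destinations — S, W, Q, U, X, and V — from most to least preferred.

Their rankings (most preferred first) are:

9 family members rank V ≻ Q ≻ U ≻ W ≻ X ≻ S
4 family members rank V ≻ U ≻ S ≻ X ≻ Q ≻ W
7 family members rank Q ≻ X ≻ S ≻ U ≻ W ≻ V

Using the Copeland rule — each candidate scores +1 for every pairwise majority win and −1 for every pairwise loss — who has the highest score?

Pairwise results:
  S vs W: S wins 11–9.
  S vs Q: Q wins 16–4.
  S vs U: U wins 13–7.
  S vs X: X wins 16–4.
  S vs V: V wins 13–7.
  W vs Q: Q wins 20–0.
  W vs U: U wins 20–0.
  W vs X: X wins 11–9.
  W vs V: V wins 13–7.
  Q vs U: Q wins 16–4.
  Q vs X: Q wins 16–4.
  Q vs V: V wins 13–7.
  U vs X: U wins 13–7.
  U vs V: V wins 13–7.
  X vs V: V wins 13–7.
Copeland scores (wins − losses):
  S: 1 − 4 = -3
  W: 0 − 5 = -5
  Q: 4 − 1 = 3
  U: 3 − 2 = 1
  X: 2 − 3 = -1
  V: 5 − 0 = 5
V has the best Copeland score.

V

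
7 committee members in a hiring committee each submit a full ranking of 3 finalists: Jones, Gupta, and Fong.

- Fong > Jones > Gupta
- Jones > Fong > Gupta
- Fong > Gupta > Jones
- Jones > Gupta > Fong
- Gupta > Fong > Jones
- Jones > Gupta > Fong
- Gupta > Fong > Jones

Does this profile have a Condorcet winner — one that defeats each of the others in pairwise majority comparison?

Head-to-head results (7 voters total):
Jones vs Gupta: Jones wins 4–3.
Jones vs Fong: Fong wins 4–3.
Gupta vs Fong: Gupta wins 4–3.
No candidate beats all others: Jones beats Gupta beats Fong beats Jones, a majority cycle.

No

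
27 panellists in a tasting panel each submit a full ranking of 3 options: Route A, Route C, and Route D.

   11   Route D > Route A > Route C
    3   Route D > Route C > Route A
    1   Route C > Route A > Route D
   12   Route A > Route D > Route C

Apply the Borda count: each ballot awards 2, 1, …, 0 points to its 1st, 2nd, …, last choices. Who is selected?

Borda scores:
  Route A: 11·1 + 3·0 + 1 + 12·2 = 36
  Route C: 11·0 + 3·1 + 2 + 12·0 = 5
  Route D: 11·2 + 3·2 + 0 + 12·1 = 40
Route D has the highest total.

Route D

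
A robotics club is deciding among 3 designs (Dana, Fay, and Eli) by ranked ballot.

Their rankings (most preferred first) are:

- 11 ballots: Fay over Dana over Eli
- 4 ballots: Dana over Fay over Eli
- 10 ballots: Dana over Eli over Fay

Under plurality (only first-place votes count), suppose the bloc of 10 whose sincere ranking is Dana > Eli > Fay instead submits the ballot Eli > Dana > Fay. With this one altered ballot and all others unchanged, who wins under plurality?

Fay

First-place totals with the altered ballot: Dana 4, Fay 11, Eli 10.
The switch changes the winner from Dana to Fay.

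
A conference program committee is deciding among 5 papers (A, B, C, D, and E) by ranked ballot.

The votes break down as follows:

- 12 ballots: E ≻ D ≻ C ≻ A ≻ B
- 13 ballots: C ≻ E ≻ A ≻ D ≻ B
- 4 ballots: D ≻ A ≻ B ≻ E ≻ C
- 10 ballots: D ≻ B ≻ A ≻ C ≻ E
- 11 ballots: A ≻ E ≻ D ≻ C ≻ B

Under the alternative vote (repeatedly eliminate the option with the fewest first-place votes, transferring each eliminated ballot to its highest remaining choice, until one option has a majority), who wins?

E

Round 1: D 14, C 13, E 12, A 11, B 0. B has the fewest and is eliminated.
Round 2: D 14, C 13, E 12, A 11. A has the fewest and is eliminated.
Round 3: E 23, D 14, C 13. C has the fewest and is eliminated.
Round 4: E 36, D 14. E has a majority.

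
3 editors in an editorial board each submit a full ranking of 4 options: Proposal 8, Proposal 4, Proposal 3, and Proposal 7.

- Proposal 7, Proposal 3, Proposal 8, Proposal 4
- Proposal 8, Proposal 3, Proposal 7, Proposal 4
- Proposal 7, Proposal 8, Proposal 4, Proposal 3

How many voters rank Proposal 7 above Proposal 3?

Ballots ranking Proposal 7 above Proposal 3: 2.
Ballots ranking Proposal 3 above Proposal 7: 1.
So 2 of 3 voters prefer Proposal 7 to Proposal 3.

2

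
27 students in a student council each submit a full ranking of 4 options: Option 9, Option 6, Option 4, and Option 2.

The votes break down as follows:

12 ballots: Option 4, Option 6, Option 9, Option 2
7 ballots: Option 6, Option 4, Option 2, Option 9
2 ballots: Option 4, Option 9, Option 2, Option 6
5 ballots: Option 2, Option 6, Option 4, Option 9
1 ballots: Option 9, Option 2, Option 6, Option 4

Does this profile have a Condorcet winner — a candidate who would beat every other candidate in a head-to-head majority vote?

Yes

Head-to-head results (27 voters total):
Option 9 vs Option 6: Option 6 wins 24–3.
Option 9 vs Option 4: Option 4 wins 26–1.
Option 9 vs Option 2: Option 9 wins 15–12.
Option 6 vs Option 4: Option 4 wins 14–13.
Option 6 vs Option 2: Option 6 wins 19–8.
Option 4 vs Option 2: Option 4 wins 21–6.
Option 4 beats each rival — Option 9 (26–1), Option 6 (14–13), Option 2 (21–6) — so Option 4 is the Condorcet winner.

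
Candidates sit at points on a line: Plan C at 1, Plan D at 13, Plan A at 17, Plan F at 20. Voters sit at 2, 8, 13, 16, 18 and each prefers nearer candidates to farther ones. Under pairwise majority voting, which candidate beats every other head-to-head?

Plan D

With single-peaked preferences on a line, the Condorcet winner is the candidate closest to the median voter.
The median voter (position 13) is closest to Plan D at 13.
Check: Plan D vs Plan F — voters closer to Plan D: 4 of 5.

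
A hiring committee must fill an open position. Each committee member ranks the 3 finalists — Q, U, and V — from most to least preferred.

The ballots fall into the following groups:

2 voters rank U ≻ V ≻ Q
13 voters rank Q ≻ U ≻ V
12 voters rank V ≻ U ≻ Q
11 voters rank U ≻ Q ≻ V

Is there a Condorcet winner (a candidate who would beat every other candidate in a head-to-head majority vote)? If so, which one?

Head-to-head results (38 voters total):
Q vs U: U wins 25–13.
Q vs V: Q wins 24–14.
U vs V: U wins 26–12.
U beats each rival — Q (25–13), V (26–12) — so U is the Condorcet winner.

U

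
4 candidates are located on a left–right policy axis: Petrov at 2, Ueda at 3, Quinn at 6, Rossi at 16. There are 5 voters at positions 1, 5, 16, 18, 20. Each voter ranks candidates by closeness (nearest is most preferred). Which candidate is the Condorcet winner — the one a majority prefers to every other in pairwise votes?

Rossi

With single-peaked preferences on a line, the Condorcet winner is the candidate closest to the median voter.
The median voter (position 16) is closest to Rossi at 16.
Check: Rossi vs Quinn — voters closer to Rossi: 3 of 5.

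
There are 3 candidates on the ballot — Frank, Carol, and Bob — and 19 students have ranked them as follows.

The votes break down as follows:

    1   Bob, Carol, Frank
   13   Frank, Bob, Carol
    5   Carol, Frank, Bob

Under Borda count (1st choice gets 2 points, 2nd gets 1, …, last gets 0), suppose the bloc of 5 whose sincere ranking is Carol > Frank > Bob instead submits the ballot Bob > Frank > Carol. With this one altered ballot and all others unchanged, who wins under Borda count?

Frank

Borda totals with the altered ballot: Frank 31, Carol 1, Bob 25.
The winner is unchanged: still Frank.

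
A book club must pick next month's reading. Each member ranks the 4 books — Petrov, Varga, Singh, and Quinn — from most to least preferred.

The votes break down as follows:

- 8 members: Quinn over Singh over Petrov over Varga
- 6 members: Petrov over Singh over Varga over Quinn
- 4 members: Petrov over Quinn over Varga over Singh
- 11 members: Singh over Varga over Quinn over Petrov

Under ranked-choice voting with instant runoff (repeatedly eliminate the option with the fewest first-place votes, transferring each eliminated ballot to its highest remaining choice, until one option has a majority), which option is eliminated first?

Varga

Round 1: Singh 11, Petrov 10, Quinn 8, Varga 0. Varga has the fewest and is eliminated.
Round 2: Singh 11, Petrov 10, Quinn 8. Quinn has the fewest and is eliminated.
Round 3: Singh 19, Petrov 10. Singh has a majority.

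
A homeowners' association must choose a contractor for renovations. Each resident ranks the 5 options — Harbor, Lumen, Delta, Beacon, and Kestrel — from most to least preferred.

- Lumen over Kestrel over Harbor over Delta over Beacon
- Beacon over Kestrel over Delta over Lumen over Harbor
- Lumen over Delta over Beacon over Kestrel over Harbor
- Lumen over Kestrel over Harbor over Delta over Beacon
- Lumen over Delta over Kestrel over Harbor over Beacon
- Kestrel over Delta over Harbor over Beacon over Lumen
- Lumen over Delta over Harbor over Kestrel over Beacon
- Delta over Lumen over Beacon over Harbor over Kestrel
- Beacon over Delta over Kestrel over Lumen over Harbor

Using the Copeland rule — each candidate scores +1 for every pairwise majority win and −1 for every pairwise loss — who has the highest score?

Pairwise results:
  Harbor vs Lumen: Lumen wins 8–1.
  Harbor vs Delta: Delta wins 7–2.
  Harbor vs Beacon: Harbor wins 5–4.
  Harbor vs Kestrel: Kestrel wins 7–2.
  Lumen vs Delta: Lumen wins 5–4.
  Lumen vs Beacon: Lumen wins 6–3.
  Lumen vs Kestrel: Lumen wins 6–3.
  Delta vs Beacon: Delta wins 7–2.
  Delta vs Kestrel: Delta wins 5–4.
  Beacon vs Kestrel: Kestrel wins 5–4.
Copeland scores (wins − losses):
  Harbor: 1 − 3 = -2
  Lumen: 4 − 0 = 4
  Delta: 3 − 1 = 2
  Beacon: 0 − 4 = -4
  Kestrel: 2 − 2 = 0
Lumen has the best Copeland score.

Lumen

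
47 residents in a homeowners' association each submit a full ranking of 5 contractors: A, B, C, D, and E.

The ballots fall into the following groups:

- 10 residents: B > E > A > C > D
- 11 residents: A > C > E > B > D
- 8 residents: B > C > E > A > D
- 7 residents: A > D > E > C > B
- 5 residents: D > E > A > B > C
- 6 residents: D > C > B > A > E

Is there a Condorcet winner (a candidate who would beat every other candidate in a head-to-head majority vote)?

Head-to-head results (47 voters total):
A vs B: B wins 24–23.
A vs C: A wins 33–14.
A vs D: A wins 36–11.
A vs E: A wins 24–23.
B vs C: C wins 24–23.
B vs D: B wins 29–18.
B vs E: B wins 24–23.
C vs D: C wins 29–18.
C vs E: C wins 25–22.
D vs E: E wins 29–18.
No candidate beats all others: A beats C beats B beats A, a majority cycle.

No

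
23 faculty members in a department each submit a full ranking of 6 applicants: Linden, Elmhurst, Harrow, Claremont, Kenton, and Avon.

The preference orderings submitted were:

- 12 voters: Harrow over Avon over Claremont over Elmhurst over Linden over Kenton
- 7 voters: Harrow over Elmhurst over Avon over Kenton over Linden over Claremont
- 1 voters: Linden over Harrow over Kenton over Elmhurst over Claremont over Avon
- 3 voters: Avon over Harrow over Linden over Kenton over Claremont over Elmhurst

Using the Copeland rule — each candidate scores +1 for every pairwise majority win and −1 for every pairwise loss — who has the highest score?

Harrow

Pairwise results:
  Linden vs Elmhurst: Elmhurst wins 19–4.
  Linden vs Harrow: Harrow wins 22–1.
  Linden vs Claremont: Claremont wins 12–11.
  Linden vs Kenton: Linden wins 16–7.
  Linden vs Avon: Avon wins 22–1.
  Elmhurst vs Harrow: Harrow wins 23–0.
  Elmhurst vs Claremont: Claremont wins 15–8.
  Elmhurst vs Kenton: Elmhurst wins 19–4.
  Elmhurst vs Avon: Avon wins 15–8.
  Harrow vs Claremont: Harrow wins 23–0.
  Harrow vs Kenton: Harrow wins 23–0.
  Harrow vs Avon: Harrow wins 20–3.
  Claremont vs Kenton: Claremont wins 12–11.
  Claremont vs Avon: Avon wins 22–1.
  Kenton vs Avon: Avon wins 22–1.
Copeland scores (wins − losses):
  Linden: 1 − 4 = -3
  Elmhurst: 2 − 3 = -1
  Harrow: 5 − 0 = 5
  Claremont: 3 − 2 = 1
  Kenton: 0 − 5 = -5
  Avon: 4 − 1 = 3
Harrow has the best Copeland score.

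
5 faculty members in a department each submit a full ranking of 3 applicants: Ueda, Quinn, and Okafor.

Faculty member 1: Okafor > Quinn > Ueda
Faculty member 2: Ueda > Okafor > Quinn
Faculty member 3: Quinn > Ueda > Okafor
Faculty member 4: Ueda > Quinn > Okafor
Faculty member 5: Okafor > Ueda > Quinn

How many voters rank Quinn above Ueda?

2

Ballots ranking Quinn above Ueda: 2.
Ballots ranking Ueda above Quinn: 3.
So 2 of 5 voters prefer Quinn to Ueda.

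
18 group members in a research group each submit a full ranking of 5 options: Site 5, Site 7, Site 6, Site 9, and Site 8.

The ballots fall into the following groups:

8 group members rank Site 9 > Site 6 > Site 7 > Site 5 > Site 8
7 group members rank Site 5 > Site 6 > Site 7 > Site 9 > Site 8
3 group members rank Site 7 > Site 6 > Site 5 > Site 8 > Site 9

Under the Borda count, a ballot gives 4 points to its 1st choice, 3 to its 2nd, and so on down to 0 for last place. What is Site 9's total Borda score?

Borda scores:
  Site 5: 8·1 + 7·4 + 3·2 = 42
  Site 7: 8·2 + 7·2 + 3·4 = 42
  Site 6: 8·3 + 7·3 + 3·3 = 54
  Site 9: 8·4 + 7·1 + 3·0 = 39
  Site 8: 8·0 + 7·0 + 3·1 = 3

39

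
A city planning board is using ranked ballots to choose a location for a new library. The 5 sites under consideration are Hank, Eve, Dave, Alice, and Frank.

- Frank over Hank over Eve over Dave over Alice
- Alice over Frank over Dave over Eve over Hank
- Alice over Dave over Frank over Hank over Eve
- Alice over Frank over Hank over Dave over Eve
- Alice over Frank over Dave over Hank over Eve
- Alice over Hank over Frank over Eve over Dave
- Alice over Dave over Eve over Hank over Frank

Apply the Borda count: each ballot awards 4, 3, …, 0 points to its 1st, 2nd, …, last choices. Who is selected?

Alice

Borda scores:
  Hank: 3 + 0 + 1 + 2 + 1 + 3 + 1 = 11
  Eve: 2 + 1 + 0 + 0 + 0 + 1 + 2 = 6
  Dave: 1 + 2 + 3 + 1 + 2 + 0 + 3 = 12
  Alice: 0 + 4 + 4 + 4 + 4 + 4 + 4 = 24
  Frank: 4 + 3 + 2 + 3 + 3 + 2 + 0 = 17
Alice has the highest total.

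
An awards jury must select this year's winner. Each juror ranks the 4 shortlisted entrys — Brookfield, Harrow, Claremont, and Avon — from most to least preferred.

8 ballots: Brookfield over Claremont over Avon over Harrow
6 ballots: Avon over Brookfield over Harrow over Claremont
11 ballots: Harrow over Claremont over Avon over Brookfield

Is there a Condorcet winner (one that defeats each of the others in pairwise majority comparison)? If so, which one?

Head-to-head results (25 voters total):
Brookfield vs Harrow: Brookfield wins 14–11.
Brookfield vs Claremont: Brookfield wins 14–11.
Brookfield vs Avon: Avon wins 17–8.
Harrow vs Claremont: Harrow wins 17–8.
Harrow vs Avon: Avon wins 14–11.
Claremont vs Avon: Claremont wins 19–6.
No candidate beats all others: Brookfield beats Claremont beats Avon beats Brookfield, a majority cycle.

No Condorcet winner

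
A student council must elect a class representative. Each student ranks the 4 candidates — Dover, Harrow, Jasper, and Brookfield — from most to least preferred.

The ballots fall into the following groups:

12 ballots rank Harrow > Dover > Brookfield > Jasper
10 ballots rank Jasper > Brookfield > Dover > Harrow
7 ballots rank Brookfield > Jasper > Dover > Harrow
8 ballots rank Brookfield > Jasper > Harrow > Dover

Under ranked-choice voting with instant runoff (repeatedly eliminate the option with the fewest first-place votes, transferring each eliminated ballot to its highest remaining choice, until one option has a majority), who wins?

Brookfield

Round 1: Brookfield 15, Harrow 12, Jasper 10, Dover 0. Dover has the fewest and is eliminated.
Round 2: Brookfield 15, Harrow 12, Jasper 10. Jasper has the fewest and is eliminated.
Round 3: Brookfield 25, Harrow 12. Brookfield has a majority.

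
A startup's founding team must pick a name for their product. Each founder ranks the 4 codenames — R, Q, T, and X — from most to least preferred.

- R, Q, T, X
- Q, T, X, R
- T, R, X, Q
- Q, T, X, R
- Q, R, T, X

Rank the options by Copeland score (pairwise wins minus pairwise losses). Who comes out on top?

Pairwise results:
  R vs Q: Q wins 3–2.
  R vs T: T wins 3–2.
  R vs X: R wins 3–2.
  Q vs T: Q wins 4–1.
  Q vs X: Q wins 4–1.
  T vs X: T wins 5–0.
Copeland scores (wins − losses):
  R: 1 − 2 = -1
  Q: 3 − 0 = 3
  T: 2 − 1 = 1
  X: 0 − 3 = -3
Q has the best Copeland score.

Q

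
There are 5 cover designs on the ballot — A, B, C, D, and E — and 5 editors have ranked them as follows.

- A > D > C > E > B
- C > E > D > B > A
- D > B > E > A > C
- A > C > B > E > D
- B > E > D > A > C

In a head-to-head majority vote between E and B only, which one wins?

B

Ballots ranking E above B: 2.
Ballots ranking B above E: 3.
B wins the head-to-head, 3–2.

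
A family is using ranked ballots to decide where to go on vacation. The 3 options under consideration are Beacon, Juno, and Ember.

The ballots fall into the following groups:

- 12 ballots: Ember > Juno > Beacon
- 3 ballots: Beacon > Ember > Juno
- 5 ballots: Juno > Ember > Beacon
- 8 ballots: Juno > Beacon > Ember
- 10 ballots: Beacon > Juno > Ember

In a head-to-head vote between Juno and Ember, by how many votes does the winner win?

Ballots ranking Juno above Ember: 5+8+10 = 23.
Ballots ranking Ember above Juno: 12+3 = 15.
Juno wins 23–15, a margin of 8.

8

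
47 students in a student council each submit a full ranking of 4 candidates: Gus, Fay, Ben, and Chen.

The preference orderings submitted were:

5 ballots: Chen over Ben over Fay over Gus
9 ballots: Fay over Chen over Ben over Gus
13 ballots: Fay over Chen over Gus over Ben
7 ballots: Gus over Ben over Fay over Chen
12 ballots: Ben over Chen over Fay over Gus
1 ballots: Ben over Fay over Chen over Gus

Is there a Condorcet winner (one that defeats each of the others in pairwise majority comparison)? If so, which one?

Head-to-head results (47 voters total):
Gus vs Fay: Fay wins 40–7.
Gus vs Ben: Ben wins 27–20.
Gus vs Chen: Chen wins 40–7.
Fay vs Ben: Ben wins 25–22.
Fay vs Chen: Fay wins 30–17.
Ben vs Chen: Chen wins 27–20.
No candidate beats all others: Fay beats Chen beats Ben beats Fay, a majority cycle.

There is no Condorcet winner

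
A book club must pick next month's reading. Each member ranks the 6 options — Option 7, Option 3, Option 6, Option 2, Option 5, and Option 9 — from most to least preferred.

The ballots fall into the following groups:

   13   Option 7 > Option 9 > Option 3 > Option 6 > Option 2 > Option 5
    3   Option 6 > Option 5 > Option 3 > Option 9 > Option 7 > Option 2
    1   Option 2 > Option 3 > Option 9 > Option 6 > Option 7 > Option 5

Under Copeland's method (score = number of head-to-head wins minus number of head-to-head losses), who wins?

Option 7

Pairwise results:
  Option 7 vs Option 3: Option 7 wins 13–4.
  Option 7 vs Option 6: Option 7 wins 13–4.
  Option 7 vs Option 2: Option 7 wins 16–1.
  Option 7 vs Option 5: Option 7 wins 14–3.
  Option 7 vs Option 9: Option 7 wins 13–4.
  Option 3 vs Option 6: Option 3 wins 14–3.
  Option 3 vs Option 2: Option 3 wins 16–1.
  Option 3 vs Option 5: Option 3 wins 14–3.
  Option 3 vs Option 9: Option 9 wins 13–4.
  Option 6 vs Option 2: Option 6 wins 16–1.
  Option 6 vs Option 5: Option 6 wins 17–0.
  Option 6 vs Option 9: Option 9 wins 14–3.
  Option 2 vs Option 5: Option 2 wins 14–3.
  Option 2 vs Option 9: Option 9 wins 16–1.
  Option 5 vs Option 9: Option 9 wins 14–3.
Copeland scores (wins − losses):
  Option 7: 5 − 0 = 5
  Option 3: 3 − 2 = 1
  Option 6: 2 − 3 = -1
  Option 2: 1 − 4 = -3
  Option 5: 0 − 5 = -5
  Option 9: 4 − 1 = 3
Option 7 has the best Copeland score.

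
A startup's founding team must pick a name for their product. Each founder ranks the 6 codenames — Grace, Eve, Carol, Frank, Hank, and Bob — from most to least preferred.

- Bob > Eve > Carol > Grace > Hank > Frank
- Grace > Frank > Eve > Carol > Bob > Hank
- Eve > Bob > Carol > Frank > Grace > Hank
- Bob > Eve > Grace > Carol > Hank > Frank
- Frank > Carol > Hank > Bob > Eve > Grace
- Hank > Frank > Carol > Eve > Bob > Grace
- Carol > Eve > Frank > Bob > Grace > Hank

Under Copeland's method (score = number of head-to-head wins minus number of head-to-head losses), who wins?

Eve

Pairwise results:
  Grace vs Eve: Eve wins 6–1.
  Grace vs Carol: Carol wins 5–2.
  Grace vs Frank: Frank wins 4–3.
  Grace vs Hank: Grace wins 5–2.
  Grace vs Bob: Bob wins 6–1.
  Eve vs Carol: Eve wins 4–3.
  Eve vs Frank: Eve wins 4–3.
  Eve vs Hank: Eve wins 5–2.
  Eve vs Bob: Eve wins 4–3.
  Carol vs Frank: Carol wins 4–3.
  Carol vs Hank: Carol wins 6–1.
  Carol vs Bob: Carol wins 4–3.
  Frank vs Hank: Frank wins 4–3.
  Frank vs Bob: Frank wins 4–3.
  Hank vs Bob: Bob wins 5–2.
Copeland scores (wins − losses):
  Grace: 1 − 4 = -3
  Eve: 5 − 0 = 5
  Carol: 4 − 1 = 3
  Frank: 3 − 2 = 1
  Hank: 0 − 5 = -5
  Bob: 2 − 3 = -1
Eve has the best Copeland score.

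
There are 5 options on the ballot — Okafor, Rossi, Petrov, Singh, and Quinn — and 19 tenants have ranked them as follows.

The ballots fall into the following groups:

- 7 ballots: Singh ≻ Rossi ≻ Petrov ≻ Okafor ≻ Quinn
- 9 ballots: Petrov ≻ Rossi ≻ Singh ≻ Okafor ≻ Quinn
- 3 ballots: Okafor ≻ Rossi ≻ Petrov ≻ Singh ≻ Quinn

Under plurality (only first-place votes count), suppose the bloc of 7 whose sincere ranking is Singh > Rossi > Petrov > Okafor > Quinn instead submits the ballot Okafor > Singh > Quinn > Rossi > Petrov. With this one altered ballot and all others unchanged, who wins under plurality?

First-place totals with the altered ballot: Okafor 10, Rossi 0, Petrov 9, Singh 0, Quinn 0.
The switch changes the winner from Petrov to Okafor.

Okafor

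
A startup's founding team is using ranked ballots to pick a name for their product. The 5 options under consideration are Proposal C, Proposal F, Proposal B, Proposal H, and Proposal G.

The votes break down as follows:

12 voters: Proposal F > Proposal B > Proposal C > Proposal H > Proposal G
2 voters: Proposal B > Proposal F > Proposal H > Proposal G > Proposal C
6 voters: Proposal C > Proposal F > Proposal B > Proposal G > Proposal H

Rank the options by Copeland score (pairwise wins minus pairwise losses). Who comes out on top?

Pairwise results:
  Proposal C vs Proposal F: Proposal F wins 14–6.
  Proposal C vs Proposal B: Proposal B wins 14–6.
  Proposal C vs Proposal H: Proposal C wins 18–2.
  Proposal C vs Proposal G: Proposal C wins 18–2.
  Proposal F vs Proposal B: Proposal F wins 18–2.
  Proposal F vs Proposal H: Proposal F wins 20–0.
  Proposal F vs Proposal G: Proposal F wins 20–0.
  Proposal B vs Proposal H: Proposal B wins 20–0.
  Proposal B vs Proposal G: Proposal B wins 20–0.
  Proposal H vs Proposal G: Proposal H wins 14–6.
Copeland scores (wins − losses):
  Proposal C: 2 − 2 = 0
  Proposal F: 4 − 0 = 4
  Proposal B: 3 − 1 = 2
  Proposal H: 1 − 3 = -2
  Proposal G: 0 − 4 = -4
Proposal F has the best Copeland score.

Proposal F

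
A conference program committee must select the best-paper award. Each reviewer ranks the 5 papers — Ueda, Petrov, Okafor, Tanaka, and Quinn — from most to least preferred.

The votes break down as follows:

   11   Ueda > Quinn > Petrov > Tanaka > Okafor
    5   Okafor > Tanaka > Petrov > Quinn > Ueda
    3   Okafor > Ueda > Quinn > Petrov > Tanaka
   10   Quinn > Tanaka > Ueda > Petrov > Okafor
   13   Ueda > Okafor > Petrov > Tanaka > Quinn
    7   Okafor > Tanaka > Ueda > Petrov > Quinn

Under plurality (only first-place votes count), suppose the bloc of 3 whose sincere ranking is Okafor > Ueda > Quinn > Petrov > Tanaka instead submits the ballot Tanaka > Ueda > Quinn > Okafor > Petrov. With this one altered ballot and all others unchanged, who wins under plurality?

Ueda

First-place totals with the altered ballot: Ueda 24, Petrov 0, Okafor 12, Tanaka 3, Quinn 10.
The winner is unchanged: still Ueda.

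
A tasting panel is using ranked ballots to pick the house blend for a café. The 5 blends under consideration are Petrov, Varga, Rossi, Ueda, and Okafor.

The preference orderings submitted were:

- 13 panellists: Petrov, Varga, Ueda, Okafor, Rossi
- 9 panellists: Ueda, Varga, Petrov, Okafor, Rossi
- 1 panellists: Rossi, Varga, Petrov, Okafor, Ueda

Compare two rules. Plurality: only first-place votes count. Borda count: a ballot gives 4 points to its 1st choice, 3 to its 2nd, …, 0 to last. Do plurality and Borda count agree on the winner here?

Yes

Plurality first-place counts: Petrov 13, Varga 0, Rossi 1, Ueda 9, Okafor 0 → Petrov.
Borda totals: Petrov 72, Varga 69, Rossi 4, Ueda 62, Okafor 23 → Petrov.
The two rules agree on Petrov.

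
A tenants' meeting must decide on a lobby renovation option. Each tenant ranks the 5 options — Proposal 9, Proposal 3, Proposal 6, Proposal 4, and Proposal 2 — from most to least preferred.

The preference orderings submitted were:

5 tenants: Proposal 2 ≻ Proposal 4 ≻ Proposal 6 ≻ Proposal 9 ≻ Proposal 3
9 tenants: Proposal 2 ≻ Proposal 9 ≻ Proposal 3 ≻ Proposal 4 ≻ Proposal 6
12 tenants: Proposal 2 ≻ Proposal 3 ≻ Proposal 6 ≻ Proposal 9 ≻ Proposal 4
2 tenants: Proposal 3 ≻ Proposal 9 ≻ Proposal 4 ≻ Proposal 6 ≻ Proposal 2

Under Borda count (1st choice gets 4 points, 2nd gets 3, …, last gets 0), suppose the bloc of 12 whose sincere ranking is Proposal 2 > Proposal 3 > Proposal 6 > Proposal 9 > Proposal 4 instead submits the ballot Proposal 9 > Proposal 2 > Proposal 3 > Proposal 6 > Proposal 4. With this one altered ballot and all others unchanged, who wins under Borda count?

Borda totals with the altered ballot: Proposal 9 86, Proposal 3 50, Proposal 6 24, Proposal 4 28, Proposal 2 92.
The winner is unchanged: still Proposal 2.

Proposal 2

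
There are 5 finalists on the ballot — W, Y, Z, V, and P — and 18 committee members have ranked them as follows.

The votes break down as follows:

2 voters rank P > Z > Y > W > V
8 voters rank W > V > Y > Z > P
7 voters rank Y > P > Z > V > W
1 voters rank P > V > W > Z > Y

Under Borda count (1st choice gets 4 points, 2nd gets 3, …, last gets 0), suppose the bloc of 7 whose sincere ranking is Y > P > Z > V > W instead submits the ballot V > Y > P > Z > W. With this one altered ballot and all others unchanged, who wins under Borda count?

V

Borda totals with the altered ballot: W 36, Y 41, Z 22, V 55, P 26.
The switch changes the winner from Y to V.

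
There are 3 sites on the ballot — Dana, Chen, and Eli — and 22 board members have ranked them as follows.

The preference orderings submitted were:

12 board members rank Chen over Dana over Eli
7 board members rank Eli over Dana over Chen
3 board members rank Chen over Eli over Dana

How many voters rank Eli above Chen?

7

Ballots ranking Eli above Chen: 7.
Ballots ranking Chen above Eli: 12+3 = 15.
So 7 of 22 voters prefer Eli to Chen.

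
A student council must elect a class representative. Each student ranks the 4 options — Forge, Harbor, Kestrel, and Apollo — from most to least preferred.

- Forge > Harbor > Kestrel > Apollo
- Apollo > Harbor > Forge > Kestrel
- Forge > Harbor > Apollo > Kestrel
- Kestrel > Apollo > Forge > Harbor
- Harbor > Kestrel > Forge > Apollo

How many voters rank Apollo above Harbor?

2

Ballots ranking Apollo above Harbor: 2.
Ballots ranking Harbor above Apollo: 3.
So 2 of 5 voters prefer Apollo to Harbor.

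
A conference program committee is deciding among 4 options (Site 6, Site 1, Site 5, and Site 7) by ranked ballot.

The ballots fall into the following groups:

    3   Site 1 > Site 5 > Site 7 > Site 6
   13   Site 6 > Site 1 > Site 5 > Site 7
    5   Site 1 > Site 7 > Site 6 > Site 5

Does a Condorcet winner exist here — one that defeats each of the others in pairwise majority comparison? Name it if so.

Head-to-head results (21 voters total):
Site 6 vs Site 1: Site 6 wins 13–8.
Site 6 vs Site 5: Site 6 wins 18–3.
Site 6 vs Site 7: Site 6 wins 13–8.
Site 1 vs Site 5: Site 1 wins 21–0.
Site 1 vs Site 7: Site 1 wins 21–0.
Site 5 vs Site 7: Site 5 wins 16–5.
Site 6 beats each rival — Site 1 (13–8), Site 5 (18–3), Site 7 (13–8) — so Site 6 is the Condorcet winner.

Site 6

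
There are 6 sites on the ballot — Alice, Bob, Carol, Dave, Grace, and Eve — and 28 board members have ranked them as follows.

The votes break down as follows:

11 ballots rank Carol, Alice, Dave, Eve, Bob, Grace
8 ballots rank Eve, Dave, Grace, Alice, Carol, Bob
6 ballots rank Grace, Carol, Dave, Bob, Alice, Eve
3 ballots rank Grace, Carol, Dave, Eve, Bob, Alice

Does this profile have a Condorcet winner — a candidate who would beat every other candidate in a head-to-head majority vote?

Head-to-head results (28 voters total):
Alice vs Bob: Alice wins 19–9.
Alice vs Carol: Carol wins 20–8.
Alice vs Dave: Dave wins 17–11.
Alice vs Grace: Grace wins 17–11.
Alice vs Eve: Alice wins 17–11.
Bob vs Carol: Carol wins 28–0.
Bob vs Dave: Dave wins 28–0.
Bob vs Grace: Grace wins 17–11.
Bob vs Eve: Eve wins 22–6.
Carol vs Dave: Carol wins 20–8.
Carol vs Grace: Grace wins 17–11.
Carol vs Eve: Carol wins 20–8.
Dave vs Grace: Dave wins 19–9.
Dave vs Eve: Dave wins 20–8.
Grace vs Eve: Eve wins 19–9.
No candidate beats all others: Alice beats Eve beats Grace beats Alice, a majority cycle.

No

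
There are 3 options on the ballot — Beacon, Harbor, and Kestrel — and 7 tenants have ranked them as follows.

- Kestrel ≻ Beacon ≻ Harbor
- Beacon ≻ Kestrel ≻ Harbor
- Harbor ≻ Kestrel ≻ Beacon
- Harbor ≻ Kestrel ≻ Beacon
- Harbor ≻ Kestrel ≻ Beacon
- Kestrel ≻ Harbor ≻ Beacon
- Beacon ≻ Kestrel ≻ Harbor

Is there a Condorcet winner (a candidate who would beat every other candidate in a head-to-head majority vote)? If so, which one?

Head-to-head results (7 voters total):
Beacon vs Harbor: Harbor wins 4–3.
Beacon vs Kestrel: Kestrel wins 5–2.
Harbor vs Kestrel: Kestrel wins 4–3.
Kestrel beats each rival — Beacon (5–2), Harbor (4–3) — so Kestrel is the Condorcet winner.

Kestrel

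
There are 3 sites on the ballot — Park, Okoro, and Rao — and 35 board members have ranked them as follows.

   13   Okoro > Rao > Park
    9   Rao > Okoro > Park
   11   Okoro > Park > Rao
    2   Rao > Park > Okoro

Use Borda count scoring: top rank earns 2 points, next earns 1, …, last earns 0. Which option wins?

Okoro

Borda scores:
  Park: 13·0 + 9·0 + 11·1 + 2·1 = 13
  Okoro: 13·2 + 9·1 + 11·2 + 2·0 = 57
  Rao: 13·1 + 9·2 + 11·0 + 2·2 = 35
Okoro has the highest total.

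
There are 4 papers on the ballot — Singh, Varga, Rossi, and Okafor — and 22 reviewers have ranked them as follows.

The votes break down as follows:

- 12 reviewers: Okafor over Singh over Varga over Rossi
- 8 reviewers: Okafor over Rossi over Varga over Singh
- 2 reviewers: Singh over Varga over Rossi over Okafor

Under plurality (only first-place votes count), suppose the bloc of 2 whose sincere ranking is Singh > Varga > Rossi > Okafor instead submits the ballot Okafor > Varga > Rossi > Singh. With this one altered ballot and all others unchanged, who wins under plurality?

First-place totals with the altered ballot: Singh 0, Varga 0, Rossi 0, Okafor 22.
The winner is unchanged: still Okafor.

Okafor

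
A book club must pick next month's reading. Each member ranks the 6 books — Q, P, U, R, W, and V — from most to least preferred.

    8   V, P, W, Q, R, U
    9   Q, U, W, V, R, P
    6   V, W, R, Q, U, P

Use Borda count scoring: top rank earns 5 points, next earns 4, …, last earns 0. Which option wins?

Borda scores:
  Q: 8·2 + 9·5 + 6·2 = 73
  P: 8·4 + 9·0 + 6·0 = 32
  U: 8·0 + 9·4 + 6·1 = 42
  R: 8·1 + 9·1 + 6·3 = 35
  W: 8·3 + 9·3 + 6·4 = 75
  V: 8·5 + 9·2 + 6·5 = 88
V has the highest total.

V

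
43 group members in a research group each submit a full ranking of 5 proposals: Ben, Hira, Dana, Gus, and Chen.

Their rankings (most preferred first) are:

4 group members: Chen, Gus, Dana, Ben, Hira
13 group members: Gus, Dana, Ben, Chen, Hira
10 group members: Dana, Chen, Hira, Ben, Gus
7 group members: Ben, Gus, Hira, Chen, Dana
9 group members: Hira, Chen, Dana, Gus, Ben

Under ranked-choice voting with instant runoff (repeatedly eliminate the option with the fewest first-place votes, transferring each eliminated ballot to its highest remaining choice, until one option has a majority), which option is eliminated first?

Chen

Round 1: Gus 13, Dana 10, Hira 9, Ben 7, Chen 4. Chen has the fewest and is eliminated.
Round 2: Gus 17, Dana 10, Hira 9, Ben 7. Ben has the fewest and is eliminated.
Round 3: Gus 24, Dana 10, Hira 9. Gus has a majority.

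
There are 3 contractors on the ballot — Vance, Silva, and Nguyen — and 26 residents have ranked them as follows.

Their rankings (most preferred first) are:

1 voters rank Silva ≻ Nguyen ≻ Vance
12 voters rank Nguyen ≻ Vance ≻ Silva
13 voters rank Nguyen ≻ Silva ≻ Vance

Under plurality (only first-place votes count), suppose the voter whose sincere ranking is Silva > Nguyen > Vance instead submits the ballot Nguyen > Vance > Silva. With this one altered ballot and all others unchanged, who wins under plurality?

Nguyen

First-place totals with the altered ballot: Vance 0, Silva 0, Nguyen 26.
The winner is unchanged: still Nguyen.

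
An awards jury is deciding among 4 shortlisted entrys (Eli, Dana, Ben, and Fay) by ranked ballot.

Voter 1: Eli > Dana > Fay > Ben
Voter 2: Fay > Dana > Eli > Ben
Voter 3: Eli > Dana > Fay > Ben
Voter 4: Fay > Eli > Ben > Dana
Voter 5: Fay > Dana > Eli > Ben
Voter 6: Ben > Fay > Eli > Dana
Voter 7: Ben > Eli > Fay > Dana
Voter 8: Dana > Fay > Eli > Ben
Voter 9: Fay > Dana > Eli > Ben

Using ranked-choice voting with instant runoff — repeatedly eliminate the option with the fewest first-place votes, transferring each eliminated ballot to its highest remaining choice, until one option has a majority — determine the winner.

Fay

Round 1: Fay 4, Eli 2, Ben 2, Dana 1. Dana has the fewest and is eliminated.
Round 2: Fay 5, Eli 2, Ben 2. Fay has a majority.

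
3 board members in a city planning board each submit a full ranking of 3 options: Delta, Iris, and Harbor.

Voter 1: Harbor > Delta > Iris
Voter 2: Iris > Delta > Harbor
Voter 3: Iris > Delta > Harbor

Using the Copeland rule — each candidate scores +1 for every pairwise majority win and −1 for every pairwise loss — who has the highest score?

Pairwise results:
  Delta vs Iris: Iris wins 2–1.
  Delta vs Harbor: Delta wins 2–1.
  Iris vs Harbor: Iris wins 2–1.
Copeland scores (wins − losses):
  Delta: 1 − 1 = 0
  Iris: 2 − 0 = 2
  Harbor: 0 − 2 = -2
Iris has the best Copeland score.

Iris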